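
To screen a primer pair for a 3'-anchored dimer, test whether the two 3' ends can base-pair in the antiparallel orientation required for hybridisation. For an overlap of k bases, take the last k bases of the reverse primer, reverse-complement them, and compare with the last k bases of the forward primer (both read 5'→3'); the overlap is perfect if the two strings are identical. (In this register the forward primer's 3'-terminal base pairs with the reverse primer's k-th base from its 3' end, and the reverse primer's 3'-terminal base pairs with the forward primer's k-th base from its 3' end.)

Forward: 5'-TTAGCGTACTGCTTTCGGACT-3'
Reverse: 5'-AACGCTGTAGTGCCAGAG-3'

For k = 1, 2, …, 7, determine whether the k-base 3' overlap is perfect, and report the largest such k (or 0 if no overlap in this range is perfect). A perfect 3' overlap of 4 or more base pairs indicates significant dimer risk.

Longest perfect overlap: 2 complementary base pairs; below the dimer-risk threshold (threshold 4).

Last 7 bases (5'→3') — forward …TCGGACT, reverse …GCCAGAG.
Reverse complement of the reverse primer's last 7 bases: CTCTGGC; its first k bases are the reverse complement of the reverse primer's last k bases, so a perfect k-base overlap needs the forward primer's last k bases to equal them.
Comparing (forward last k vs required): k=1: T vs C ✗; k=2: CT vs CT ✓; k=3: ACT vs CTC ✗; k=4: GACT vs CTCT ✗; k=5: GGACT vs CTCTG ✗; k=6: CGGACT vs CTCTGG ✗; k=7: TCGGACT vs CTCTGGC ✗.
Only k = 2 is perfect, so the longest perfect 3' overlap is 2.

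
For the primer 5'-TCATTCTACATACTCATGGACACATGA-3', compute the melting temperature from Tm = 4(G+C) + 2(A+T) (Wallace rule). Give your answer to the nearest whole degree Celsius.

Base counts: A=9, T=8, G=3, C=7 (length 27).
Tm = 2·(9+8) + 4·(3+7) = 2·17 + 4·10 = 34 + 40 = 74°C.

74°C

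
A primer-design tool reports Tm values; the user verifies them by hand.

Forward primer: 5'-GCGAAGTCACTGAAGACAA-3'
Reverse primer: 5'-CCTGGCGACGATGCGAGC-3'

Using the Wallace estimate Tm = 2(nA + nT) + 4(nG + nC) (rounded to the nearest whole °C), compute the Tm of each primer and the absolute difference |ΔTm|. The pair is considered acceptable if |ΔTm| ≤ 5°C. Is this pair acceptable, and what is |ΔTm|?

|ΔTm| = 6°C; the pair is not acceptable.

Forward: A=8 T=2 G=5 C=4 → Tm = 2·10 + 4·9 = 56°C.
Reverse: A=3 T=2 G=7 C=6 → Tm = 2·5 + 4·13 = 62°C.
|ΔTm| = |56 − 62| = 6°C, > 5°C.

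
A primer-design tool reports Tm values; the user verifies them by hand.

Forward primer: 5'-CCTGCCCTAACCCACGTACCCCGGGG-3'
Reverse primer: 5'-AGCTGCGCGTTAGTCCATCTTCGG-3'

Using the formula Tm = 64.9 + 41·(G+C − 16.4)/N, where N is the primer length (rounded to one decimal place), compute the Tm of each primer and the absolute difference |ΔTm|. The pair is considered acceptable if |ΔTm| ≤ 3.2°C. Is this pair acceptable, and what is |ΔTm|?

Forward: G+C = 19, N = 26 → Tm = 64.9 + 41·(19 − 16.4)/26 = 69.0°C.
Reverse: G+C = 14, N = 24 → Tm = 64.9 + 41·(14 − 16.4)/24 = 60.8°C.
|ΔTm| = |69.0 − 60.8| = 8.2°C, > 3.2°C.

|ΔTm| = 8.2°C; the pair is not acceptable.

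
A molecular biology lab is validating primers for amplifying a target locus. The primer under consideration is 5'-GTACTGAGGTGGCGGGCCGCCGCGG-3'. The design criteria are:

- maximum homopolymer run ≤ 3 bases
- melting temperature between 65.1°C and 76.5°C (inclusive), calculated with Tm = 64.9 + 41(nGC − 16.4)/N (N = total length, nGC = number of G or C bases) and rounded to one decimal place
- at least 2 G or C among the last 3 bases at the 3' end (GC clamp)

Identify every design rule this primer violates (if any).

Base counts: A=2, T=3, G=13, C=7 (length 25).
homopolymer run: longest run = 3 ✓
Tm: Tm = 64.9 + 41·(20 − 16.4)/25 = 70.8°C ✓
GC clamp: 3' end CGG has 3 G/C ✓

Meets all criteria.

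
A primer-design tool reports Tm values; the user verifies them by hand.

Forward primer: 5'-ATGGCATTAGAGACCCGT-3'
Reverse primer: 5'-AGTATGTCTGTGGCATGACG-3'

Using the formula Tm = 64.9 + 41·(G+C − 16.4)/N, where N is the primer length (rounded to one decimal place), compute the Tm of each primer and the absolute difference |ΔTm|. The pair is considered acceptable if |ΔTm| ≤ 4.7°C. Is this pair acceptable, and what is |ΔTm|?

|ΔTm| = 3.8°C; the pair is acceptable.

Forward: G+C = 9, N = 18 → Tm = 64.9 + 41·(9 − 16.4)/18 = 48.0°C.
Reverse: G+C = 10, N = 20 → Tm = 64.9 + 41·(10 − 16.4)/20 = 51.8°C.
|ΔTm| = |48.0 − 51.8| = 3.8°C, ≤ 4.7°C.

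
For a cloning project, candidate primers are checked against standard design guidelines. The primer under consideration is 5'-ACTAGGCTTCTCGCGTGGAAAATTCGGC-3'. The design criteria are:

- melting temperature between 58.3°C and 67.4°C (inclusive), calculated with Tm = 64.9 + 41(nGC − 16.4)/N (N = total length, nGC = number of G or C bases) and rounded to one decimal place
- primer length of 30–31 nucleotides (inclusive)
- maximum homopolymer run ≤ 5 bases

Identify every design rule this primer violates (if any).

Base counts: A=6, T=7, G=8, C=7 (length 28).
Tm: Tm = 64.9 + 41·(15 − 16.4)/28 = 62.9°C ✓
length: length 28, outside 30–31 ✗
homopolymer run: longest run = 4 ✓

Fails: length.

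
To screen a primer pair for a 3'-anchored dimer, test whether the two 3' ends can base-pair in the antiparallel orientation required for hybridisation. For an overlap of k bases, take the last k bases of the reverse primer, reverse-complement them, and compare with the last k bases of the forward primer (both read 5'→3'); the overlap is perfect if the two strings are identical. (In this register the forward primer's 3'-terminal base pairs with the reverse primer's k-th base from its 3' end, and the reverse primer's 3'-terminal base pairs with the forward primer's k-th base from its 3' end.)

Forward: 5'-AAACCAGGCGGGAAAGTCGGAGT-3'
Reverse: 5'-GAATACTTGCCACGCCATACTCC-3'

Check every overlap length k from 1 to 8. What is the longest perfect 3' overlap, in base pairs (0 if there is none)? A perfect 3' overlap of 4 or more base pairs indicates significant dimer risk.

Last 8 bases (5'→3') — forward …GTCGGAGT, reverse …CATACTCC.
Reverse complement of the reverse primer's last 8 bases: GGAGTATG; its first k bases are the reverse complement of the reverse primer's last k bases, so a perfect k-base overlap needs the forward primer's last k bases to equal them.
Comparing (forward last k vs required): k=1: T vs G ✗; k=2: GT vs GG ✗; k=3: AGT vs GGA ✗; k=4: GAGT vs GGAG ✗; k=5: GGAGT vs GGAGT ✓; k=6: CGGAGT vs GGAGTA ✗; k=7: TCGGAGT vs GGAGTAT ✗; k=8: GTCGGAGT vs GGAGTATG ✗.
Only k = 5 is perfect, so the longest perfect 3' overlap is 5.

Longest perfect overlap: 5 complementary base pairs; significant dimer risk (threshold 4).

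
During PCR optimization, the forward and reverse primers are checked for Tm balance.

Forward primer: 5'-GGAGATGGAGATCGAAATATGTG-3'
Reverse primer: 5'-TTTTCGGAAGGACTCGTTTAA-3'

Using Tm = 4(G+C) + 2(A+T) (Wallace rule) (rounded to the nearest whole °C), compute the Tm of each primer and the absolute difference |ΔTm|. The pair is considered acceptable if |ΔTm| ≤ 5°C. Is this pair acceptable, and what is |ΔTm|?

|ΔTm| = 8°C; the pair is not acceptable.

Forward: A=8 T=5 G=9 C=1 → Tm = 2·13 + 4·10 = 66°C.
Reverse: A=5 T=8 G=5 C=3 → Tm = 2·13 + 4·8 = 58°C.
|ΔTm| = |66 − 58| = 8°C, > 5°C.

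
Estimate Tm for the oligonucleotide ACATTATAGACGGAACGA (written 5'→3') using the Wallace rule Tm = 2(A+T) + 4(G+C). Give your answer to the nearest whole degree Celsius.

50°C

Base counts: A=8, T=3, G=4, C=3 (length 18).
Tm = 2·(8+3) + 4·(4+3) = 2·11 + 4·7 = 22 + 28 = 50°C.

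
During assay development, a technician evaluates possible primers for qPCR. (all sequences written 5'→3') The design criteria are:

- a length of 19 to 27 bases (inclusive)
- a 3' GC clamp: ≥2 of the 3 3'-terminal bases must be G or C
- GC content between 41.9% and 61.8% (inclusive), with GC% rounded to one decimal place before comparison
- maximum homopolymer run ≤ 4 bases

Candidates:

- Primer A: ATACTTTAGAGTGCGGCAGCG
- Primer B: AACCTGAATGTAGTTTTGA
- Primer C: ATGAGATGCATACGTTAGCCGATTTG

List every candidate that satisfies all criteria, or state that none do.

Primer A (21 nt, A=5 T=5 G=7 C=4): length 21 ✓; 3' end GCG has 3 G/C ✓; GC 11/21 = 52.4% ✓; longest run = 3 ✓ — passes.
Primer B (19 nt, A=6 T=7 G=4 C=2): length 19 ✓; 3' end TGA has 1 G/C, need ≥2 ✗; GC 6/19 = 31.6%, outside 41.9–61.8% ✗; longest run = 4 ✓ — fails.
Primer C (26 nt, A=7 T=8 G=7 C=4): length 26 ✓; 3' end TTG has 1 G/C, need ≥2 ✗; GC 11/26 = 42.3% ✓; longest run = 3 ✓ — fails.

Primer A only.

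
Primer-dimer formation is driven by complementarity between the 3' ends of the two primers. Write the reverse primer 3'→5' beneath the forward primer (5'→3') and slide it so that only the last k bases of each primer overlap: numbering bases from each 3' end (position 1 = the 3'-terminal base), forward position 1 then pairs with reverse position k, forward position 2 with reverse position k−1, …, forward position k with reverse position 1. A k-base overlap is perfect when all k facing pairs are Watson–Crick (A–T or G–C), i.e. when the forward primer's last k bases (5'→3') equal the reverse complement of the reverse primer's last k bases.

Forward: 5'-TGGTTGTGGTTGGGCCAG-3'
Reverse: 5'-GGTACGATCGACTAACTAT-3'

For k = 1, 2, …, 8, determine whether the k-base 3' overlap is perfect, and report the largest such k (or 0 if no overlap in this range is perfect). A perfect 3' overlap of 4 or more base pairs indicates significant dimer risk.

Longest perfect overlap: 0 complementary base pairs; below the dimer-risk threshold (threshold 4).

Last 8 bases (5'→3') — forward …TGGGCCAG, reverse …CTAACTAT.
Reverse complement of the reverse primer's last 8 bases: ATAGTTAG; its first k bases are the reverse complement of the reverse primer's last k bases, so a perfect k-base overlap needs the forward primer's last k bases to equal them.
Comparing (forward last k vs required): k=1: G vs A ✗; k=2: AG vs AT ✗; k=3: CAG vs ATA ✗; k=4: CCAG vs ATAG ✗; k=5: GCCAG vs ATAGT ✗; k=6: GGCCAG vs ATAGTT ✗; k=7: GGGCCAG vs ATAGTTA ✗; k=8: TGGGCCAG vs ATAGTTAG ✗.
No overlap length from 1 to 8 is perfect, so the longest perfect 3' overlap is 0.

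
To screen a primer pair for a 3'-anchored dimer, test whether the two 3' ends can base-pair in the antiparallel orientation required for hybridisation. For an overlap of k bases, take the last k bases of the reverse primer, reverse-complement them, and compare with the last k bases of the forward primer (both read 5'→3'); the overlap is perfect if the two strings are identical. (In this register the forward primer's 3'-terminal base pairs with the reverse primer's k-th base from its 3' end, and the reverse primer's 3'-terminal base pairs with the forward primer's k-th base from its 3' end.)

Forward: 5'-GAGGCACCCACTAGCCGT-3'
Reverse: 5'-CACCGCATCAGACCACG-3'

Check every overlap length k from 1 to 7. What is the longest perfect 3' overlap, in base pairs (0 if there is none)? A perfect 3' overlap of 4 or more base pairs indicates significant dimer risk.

Last 7 bases (5'→3') — forward …TAGCCGT, reverse …GACCACG.
Reverse complement of the reverse primer's last 7 bases: CGTGGTC; its first k bases are the reverse complement of the reverse primer's last k bases, so a perfect k-base overlap needs the forward primer's last k bases to equal them.
Comparing (forward last k vs required): k=1: T vs C ✗; k=2: GT vs CG ✗; k=3: CGT vs CGT ✓; k=4: CCGT vs CGTG ✗; k=5: GCCGT vs CGTGG ✗; k=6: AGCCGT vs CGTGGT ✗; k=7: TAGCCGT vs CGTGGTC ✗.
Only k = 3 is perfect, so the longest perfect 3' overlap is 3.

Longest perfect overlap: 3 complementary base pairs; below the dimer-risk threshold (threshold 4).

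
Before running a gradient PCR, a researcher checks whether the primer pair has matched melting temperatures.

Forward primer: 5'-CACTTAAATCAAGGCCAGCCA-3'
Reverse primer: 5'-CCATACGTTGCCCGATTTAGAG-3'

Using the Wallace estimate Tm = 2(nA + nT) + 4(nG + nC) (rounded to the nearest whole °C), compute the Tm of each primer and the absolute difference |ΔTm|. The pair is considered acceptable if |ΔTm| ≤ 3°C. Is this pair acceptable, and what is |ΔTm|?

|ΔTm| = 4°C; the pair is not acceptable.

Forward: A=8 T=3 G=3 C=7 → Tm = 2·11 + 4·10 = 62°C.
Reverse: A=5 T=6 G=5 C=6 → Tm = 2·11 + 4·11 = 66°C.
|ΔTm| = |62 − 66| = 4°C, > 3°C.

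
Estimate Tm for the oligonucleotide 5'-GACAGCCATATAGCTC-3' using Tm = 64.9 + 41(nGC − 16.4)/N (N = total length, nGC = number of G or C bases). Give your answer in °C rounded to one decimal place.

Base counts: A=5, T=3, G=3, C=5; G+C = 8, N = 16.
Tm = 64.9 + 41·(8 − 16.4)/16 = 64.9 + -344.40/16 = 43.4°C.

43.4°C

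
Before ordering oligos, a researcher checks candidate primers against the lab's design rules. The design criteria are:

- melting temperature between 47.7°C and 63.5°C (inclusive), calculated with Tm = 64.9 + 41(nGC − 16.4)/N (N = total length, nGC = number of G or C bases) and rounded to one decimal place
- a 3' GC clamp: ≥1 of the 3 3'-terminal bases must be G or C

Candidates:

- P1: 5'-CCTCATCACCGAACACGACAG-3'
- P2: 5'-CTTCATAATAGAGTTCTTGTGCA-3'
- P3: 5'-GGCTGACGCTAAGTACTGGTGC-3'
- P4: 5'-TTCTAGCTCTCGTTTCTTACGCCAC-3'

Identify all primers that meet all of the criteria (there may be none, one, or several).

P1 (21 nt, A=7 T=2 G=3 C=9): Tm = 64.9 + 41·(12 − 16.4)/21 = 56.3°C ✓; 3' end CAG has 2 G/C ✓ — passes.
P2 (23 nt, A=6 T=9 G=4 C=4): Tm = 64.9 + 41·(8 − 16.4)/23 = 49.9°C ✓; 3' end GCA has 2 G/C ✓ — passes.
P3 (22 nt, A=4 T=5 G=8 C=5): Tm = 64.9 + 41·(13 − 16.4)/22 = 58.6°C ✓; 3' end TGC has 2 G/C ✓ — passes.
P4 (25 nt, A=3 T=10 G=3 C=9): Tm = 64.9 + 41·(12 − 16.4)/25 = 57.7°C ✓; 3' end CAC has 2 G/C ✓ — passes.

P1, P2, P3 and P4.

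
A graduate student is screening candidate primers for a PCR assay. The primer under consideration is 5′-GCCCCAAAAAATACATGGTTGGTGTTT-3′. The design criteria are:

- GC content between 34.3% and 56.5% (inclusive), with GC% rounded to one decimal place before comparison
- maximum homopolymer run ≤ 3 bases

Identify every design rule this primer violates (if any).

Base counts: A=8, T=8, G=6, C=5 (length 27).
GC content: GC 11/27 = 40.7% ✓
homopolymer run: longest run = 6, exceeds 3 ✗

Fails: homopolymer run.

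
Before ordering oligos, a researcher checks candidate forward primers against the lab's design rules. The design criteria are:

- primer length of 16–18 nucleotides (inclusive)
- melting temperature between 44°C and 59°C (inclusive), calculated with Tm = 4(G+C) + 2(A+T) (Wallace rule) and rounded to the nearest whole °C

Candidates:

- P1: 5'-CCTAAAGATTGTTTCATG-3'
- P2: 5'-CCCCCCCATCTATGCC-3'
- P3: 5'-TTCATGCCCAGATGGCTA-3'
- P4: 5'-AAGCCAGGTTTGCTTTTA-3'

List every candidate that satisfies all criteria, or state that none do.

P1 (18 nt, A=5 T=7 G=3 C=3): length 18 ✓; Tm = 2·12 + 4·6 = 48°C ✓ — passes.
P2 (16 nt, A=2 T=3 G=1 C=10): length 16 ✓; Tm = 2·5 + 4·11 = 54°C ✓ — passes.
P3 (18 nt, A=4 T=5 G=4 C=5): length 18 ✓; Tm = 2·9 + 4·9 = 54°C ✓ — passes.
P4 (18 nt, A=4 T=7 G=4 C=3): length 18 ✓; Tm = 2·11 + 4·7 = 50°C ✓ — passes.

P1, P2, P3 and P4.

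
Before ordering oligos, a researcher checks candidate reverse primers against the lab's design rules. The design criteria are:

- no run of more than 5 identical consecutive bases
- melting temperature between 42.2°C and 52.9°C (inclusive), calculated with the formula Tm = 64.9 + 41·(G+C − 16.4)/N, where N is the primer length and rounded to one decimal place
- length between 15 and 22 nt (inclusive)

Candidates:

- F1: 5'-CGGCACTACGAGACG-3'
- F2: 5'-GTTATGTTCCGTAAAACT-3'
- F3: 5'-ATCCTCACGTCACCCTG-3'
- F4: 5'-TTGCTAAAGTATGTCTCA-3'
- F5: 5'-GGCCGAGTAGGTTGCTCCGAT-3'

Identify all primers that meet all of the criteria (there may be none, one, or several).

F1 (15 nt, A=4 T=1 G=5 C=5): longest run = 2 ✓; Tm = 64.9 + 41·(10 − 16.4)/15 = 47.4°C ✓; length 15 ✓ — passes.
F2 (18 nt, A=5 T=7 G=3 C=3): longest run = 4 ✓; Tm = 64.9 + 41·(6 − 16.4)/18 = 41.2°C, outside 42.2–52.9°C ✗; length 18 ✓ — fails.
F3 (17 nt, A=3 T=4 G=2 C=8): longest run = 3 ✓; Tm = 64.9 + 41·(10 − 16.4)/17 = 49.5°C ✓; length 17 ✓ — passes.
F4 (18 nt, A=5 T=7 G=3 C=3): longest run = 3 ✓; Tm = 64.9 + 41·(6 − 16.4)/18 = 41.2°C, outside 42.2–52.9°C ✗; length 18 ✓ — fails.
F5 (21 nt, A=3 T=5 G=8 C=5): longest run = 2 ✓; Tm = 64.9 + 41·(13 − 16.4)/21 = 58.3°C, outside 42.2–52.9°C ✗; length 21 ✓ — fails.

F1 and F3.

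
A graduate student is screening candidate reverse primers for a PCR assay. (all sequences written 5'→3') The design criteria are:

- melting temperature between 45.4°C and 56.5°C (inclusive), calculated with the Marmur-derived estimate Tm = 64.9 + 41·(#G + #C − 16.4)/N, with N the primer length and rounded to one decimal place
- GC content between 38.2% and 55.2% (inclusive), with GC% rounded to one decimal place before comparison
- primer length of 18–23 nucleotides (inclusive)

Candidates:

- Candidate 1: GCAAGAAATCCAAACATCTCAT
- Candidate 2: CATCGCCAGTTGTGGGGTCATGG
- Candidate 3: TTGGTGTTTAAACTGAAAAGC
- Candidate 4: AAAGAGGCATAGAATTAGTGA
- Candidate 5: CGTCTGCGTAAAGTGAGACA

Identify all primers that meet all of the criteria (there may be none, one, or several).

Candidate 1 (22 nt, A=10 T=4 G=2 C=6): Tm = 64.9 + 41·(8 − 16.4)/22 = 49.2°C ✓; GC 8/22 = 36.4%, outside 38.2–55.2% ✗; length 22 ✓ — fails.
Candidate 2 (23 nt, A=3 T=6 G=9 C=5): Tm = 64.9 + 41·(14 − 16.4)/23 = 60.6°C, outside 45.4–56.5°C ✗; GC 14/23 = 60.9%, outside 38.2–55.2% ✗; length 23 ✓ — fails.
Candidate 3 (21 nt, A=7 T=7 G=5 C=2): Tm = 64.9 + 41·(7 − 16.4)/21 = 46.5°C ✓; GC 7/21 = 33.3%, outside 38.2–55.2% ✗; length 21 ✓ — fails.
Candidate 4 (21 nt, A=10 T=4 G=6 C=1): Tm = 64.9 + 41·(7 − 16.4)/21 = 46.5°C ✓; GC 7/21 = 33.3%, outside 38.2–55.2% ✗; length 21 ✓ — fails.
Candidate 5 (20 nt, A=6 T=4 G=6 C=4): Tm = 64.9 + 41·(10 − 16.4)/20 = 51.8°C ✓; GC 10/20 = 50.0% ✓; length 20 ✓ — passes.

Candidate 5 only.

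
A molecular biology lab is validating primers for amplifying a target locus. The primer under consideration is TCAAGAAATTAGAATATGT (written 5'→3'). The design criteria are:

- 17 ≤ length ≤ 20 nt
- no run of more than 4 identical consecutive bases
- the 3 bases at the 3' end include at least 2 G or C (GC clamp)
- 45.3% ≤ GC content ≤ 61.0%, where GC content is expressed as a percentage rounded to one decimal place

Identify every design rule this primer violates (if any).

Fails: GC clamp, GC content.

Base counts: A=9, T=6, G=3, C=1 (length 19).
length: length 19 ✓
homopolymer run: longest run = 3 ✓
GC clamp: 3' end TGT has 1 G/C, need ≥2 ✗
GC content: GC 4/19 = 21.1%, outside 45.3–61.0% ✗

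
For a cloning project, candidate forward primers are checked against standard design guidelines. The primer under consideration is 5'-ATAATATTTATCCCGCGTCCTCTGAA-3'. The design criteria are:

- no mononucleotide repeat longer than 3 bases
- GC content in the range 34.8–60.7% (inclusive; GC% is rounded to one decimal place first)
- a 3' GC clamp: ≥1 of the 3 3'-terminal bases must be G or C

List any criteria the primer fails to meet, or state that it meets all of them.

Meets all criteria.

Base counts: A=7, T=9, G=3, C=7 (length 26).
homopolymer run: longest run = 3 ✓
GC content: GC 10/26 = 38.5% ✓
GC clamp: 3' end GAA has 1 G/C ✓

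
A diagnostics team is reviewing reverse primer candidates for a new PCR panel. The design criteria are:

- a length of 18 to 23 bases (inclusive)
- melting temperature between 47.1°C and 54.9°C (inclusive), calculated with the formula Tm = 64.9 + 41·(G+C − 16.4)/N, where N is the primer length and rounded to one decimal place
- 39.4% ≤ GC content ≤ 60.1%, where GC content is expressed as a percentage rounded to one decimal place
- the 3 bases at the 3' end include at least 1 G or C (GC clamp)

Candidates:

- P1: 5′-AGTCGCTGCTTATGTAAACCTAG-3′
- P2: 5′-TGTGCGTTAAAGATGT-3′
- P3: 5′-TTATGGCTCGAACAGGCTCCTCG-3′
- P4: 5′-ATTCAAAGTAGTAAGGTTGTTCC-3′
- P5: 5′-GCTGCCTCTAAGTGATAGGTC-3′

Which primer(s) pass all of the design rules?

P1 and P5.

P1 (23 nt, A=6 T=7 G=5 C=5): length 23 ✓; Tm = 64.9 + 41·(10 − 16.4)/23 = 53.5°C ✓; GC 10/23 = 43.5% ✓; 3' end TAG has 1 G/C ✓ — passes.
P2 (16 nt, A=4 T=6 G=5 C=1): length 16, outside 18–23 ✗; Tm = 64.9 + 41·(6 − 16.4)/16 = 38.3°C, outside 47.1–54.9°C ✗; GC 6/16 = 37.5%, outside 39.4–60.1% ✗; 3' end TGT has 1 G/C ✓ — fails.
P3 (23 nt, A=4 T=6 G=6 C=7): length 23 ✓; Tm = 64.9 + 41·(13 − 16.4)/23 = 58.8°C, outside 47.1–54.9°C ✗; GC 13/23 = 56.5% ✓; 3' end TCG has 2 G/C ✓ — fails.
P4 (23 nt, A=7 T=8 G=5 C=3): length 23 ✓; Tm = 64.9 + 41·(8 − 16.4)/23 = 49.9°C ✓; GC 8/23 = 34.8%, outside 39.4–60.1% ✗; 3' end TCC has 2 G/C ✓ — fails.
P5 (21 nt, A=4 T=6 G=6 C=5): length 21 ✓; Tm = 64.9 + 41·(11 − 16.4)/21 = 54.4°C ✓; GC 11/21 = 52.4% ✓; 3' end GTC has 2 G/C ✓ — passes.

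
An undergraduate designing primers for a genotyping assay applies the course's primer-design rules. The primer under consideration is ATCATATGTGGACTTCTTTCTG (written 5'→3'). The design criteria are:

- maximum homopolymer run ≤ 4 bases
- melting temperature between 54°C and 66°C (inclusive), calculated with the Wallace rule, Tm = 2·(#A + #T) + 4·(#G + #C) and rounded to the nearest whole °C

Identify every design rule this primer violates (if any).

Meets all criteria.

Base counts: A=4, T=10, G=4, C=4 (length 22).
homopolymer run: longest run = 3 ✓
Tm: Tm = 2·14 + 4·8 = 60°C ✓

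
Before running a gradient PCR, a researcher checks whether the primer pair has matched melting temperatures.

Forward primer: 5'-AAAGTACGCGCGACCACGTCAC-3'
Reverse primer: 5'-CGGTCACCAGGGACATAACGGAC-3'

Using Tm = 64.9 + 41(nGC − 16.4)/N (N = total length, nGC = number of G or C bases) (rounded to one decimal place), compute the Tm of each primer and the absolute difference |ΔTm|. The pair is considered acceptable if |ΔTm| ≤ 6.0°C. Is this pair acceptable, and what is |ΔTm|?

|ΔTm| = 2.0°C; the pair is acceptable.

Forward: G+C = 13, N = 22 → Tm = 64.9 + 41·(13 − 16.4)/22 = 58.6°C.
Reverse: G+C = 14, N = 23 → Tm = 64.9 + 41·(14 − 16.4)/23 = 60.6°C.
|ΔTm| = |58.6 − 60.6| = 2.0°C, ≤ 6.0°C.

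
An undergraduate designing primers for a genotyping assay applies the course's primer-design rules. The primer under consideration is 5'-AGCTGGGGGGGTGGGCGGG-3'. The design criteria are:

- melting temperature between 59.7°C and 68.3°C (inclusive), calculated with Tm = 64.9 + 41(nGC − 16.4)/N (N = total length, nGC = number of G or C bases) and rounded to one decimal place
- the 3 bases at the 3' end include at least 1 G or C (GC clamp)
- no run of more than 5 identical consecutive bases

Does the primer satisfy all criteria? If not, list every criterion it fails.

Base counts: A=1, T=2, G=14, C=2 (length 19).
Tm: Tm = 64.9 + 41·(16 − 16.4)/19 = 64.0°C ✓
GC clamp: 3' end GGG has 3 G/C ✓
homopolymer run: longest run = 7, exceeds 5 ✗

Fails: homopolymer run.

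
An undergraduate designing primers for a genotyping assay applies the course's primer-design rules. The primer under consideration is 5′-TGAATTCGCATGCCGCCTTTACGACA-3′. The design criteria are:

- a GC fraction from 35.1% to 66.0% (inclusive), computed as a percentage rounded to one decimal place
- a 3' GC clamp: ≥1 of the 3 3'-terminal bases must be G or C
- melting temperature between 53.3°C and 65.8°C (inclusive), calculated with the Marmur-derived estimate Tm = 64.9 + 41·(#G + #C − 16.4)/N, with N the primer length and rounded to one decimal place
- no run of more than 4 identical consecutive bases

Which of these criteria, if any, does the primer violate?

Meets all criteria.

Base counts: A=6, T=7, G=5, C=8 (length 26).
GC content: GC 13/26 = 50.0% ✓
GC clamp: 3' end ACA has 1 G/C ✓
Tm: Tm = 64.9 + 41·(13 − 16.4)/26 = 59.5°C ✓
homopolymer run: longest run = 3 ✓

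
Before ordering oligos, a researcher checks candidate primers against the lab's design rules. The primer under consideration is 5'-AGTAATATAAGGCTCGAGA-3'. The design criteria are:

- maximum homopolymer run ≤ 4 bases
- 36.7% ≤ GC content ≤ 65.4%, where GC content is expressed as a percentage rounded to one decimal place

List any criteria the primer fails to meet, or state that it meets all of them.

Base counts: A=8, T=4, G=5, C=2 (length 19).
homopolymer run: longest run = 2 ✓
GC content: GC 7/19 = 36.8% ✓

Meets all criteria.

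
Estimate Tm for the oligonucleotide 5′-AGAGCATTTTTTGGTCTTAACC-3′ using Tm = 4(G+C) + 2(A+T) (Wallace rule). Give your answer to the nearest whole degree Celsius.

Base counts: A=5, T=9, G=4, C=4 (length 22).
Tm = 2·(5+9) + 4·(4+4) = 2·14 + 4·8 = 28 + 32 = 60°C.

60°C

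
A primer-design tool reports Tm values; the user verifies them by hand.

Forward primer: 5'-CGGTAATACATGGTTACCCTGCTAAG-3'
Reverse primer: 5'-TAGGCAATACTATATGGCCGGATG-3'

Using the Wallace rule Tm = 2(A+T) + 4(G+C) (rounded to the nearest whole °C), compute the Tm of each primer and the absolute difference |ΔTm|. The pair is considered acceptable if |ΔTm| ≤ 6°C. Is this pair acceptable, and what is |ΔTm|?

|ΔTm| = 6°C; the pair is acceptable.

Forward: A=7 T=7 G=6 C=6 → Tm = 2·14 + 4·12 = 76°C.
Reverse: A=7 T=6 G=7 C=4 → Tm = 2·13 + 4·11 = 70°C.
|ΔTm| = |76 − 70| = 6°C, ≤ 6°C.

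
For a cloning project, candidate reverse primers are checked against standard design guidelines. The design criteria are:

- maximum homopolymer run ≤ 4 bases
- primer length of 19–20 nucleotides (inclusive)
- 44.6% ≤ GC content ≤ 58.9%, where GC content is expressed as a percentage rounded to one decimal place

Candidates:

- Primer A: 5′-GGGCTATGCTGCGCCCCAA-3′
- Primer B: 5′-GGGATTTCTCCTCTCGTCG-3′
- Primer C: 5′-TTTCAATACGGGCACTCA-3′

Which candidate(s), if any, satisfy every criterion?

Primer A (19 nt, A=3 T=3 G=6 C=7): longest run = 4 ✓; length 19 ✓; GC 13/19 = 68.4%, outside 44.6–58.9% ✗ — fails.
Primer B (19 nt, A=1 T=7 G=5 C=6): longest run = 3 ✓; length 19 ✓; GC 11/19 = 57.9% ✓ — passes.
Primer C (18 nt, A=5 T=5 G=3 C=5): longest run = 3 ✓; length 18, outside 19–20 ✗; GC 8/18 = 44.4%, outside 44.6–58.9% ✗ — fails.

Primer B only.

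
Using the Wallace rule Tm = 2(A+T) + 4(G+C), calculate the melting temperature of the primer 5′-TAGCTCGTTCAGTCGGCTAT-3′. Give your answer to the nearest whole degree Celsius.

Base counts: A=3, T=7, G=5, C=5 (length 20).
Tm = 2·(3+7) + 4·(5+5) = 2·10 + 4·10 = 20 + 40 = 60°C.

60°C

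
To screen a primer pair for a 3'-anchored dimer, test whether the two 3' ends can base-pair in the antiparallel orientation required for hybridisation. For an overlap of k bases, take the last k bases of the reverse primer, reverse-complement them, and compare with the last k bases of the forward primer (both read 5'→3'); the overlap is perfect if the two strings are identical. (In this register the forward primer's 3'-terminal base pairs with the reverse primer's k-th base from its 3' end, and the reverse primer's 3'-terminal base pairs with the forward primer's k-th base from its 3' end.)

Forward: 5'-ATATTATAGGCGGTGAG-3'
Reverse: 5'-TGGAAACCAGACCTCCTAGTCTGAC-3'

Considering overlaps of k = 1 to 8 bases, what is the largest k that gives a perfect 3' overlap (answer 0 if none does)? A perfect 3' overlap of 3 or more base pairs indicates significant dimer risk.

Last 8 bases (5'→3') — forward …GCGGTGAG, reverse …AGTCTGAC.
Reverse complement of the reverse primer's last 8 bases: GTCAGACT; its first k bases are the reverse complement of the reverse primer's last k bases, so a perfect k-base overlap needs the forward primer's last k bases to equal them.
Comparing (forward last k vs required): k=1: G vs G ✓; k=2: AG vs GT ✗; k=3: GAG vs GTC ✗; k=4: TGAG vs GTCA ✗; k=5: GTGAG vs GTCAG ✗; k=6: GGTGAG vs GTCAGA ✗; k=7: CGGTGAG vs GTCAGAC ✗; k=8: GCGGTGAG vs GTCAGACT ✗.
Only k = 1 is perfect, so the longest perfect 3' overlap is 1.

Longest perfect overlap: 1 complementary base pair; below the dimer-risk threshold (threshold 3).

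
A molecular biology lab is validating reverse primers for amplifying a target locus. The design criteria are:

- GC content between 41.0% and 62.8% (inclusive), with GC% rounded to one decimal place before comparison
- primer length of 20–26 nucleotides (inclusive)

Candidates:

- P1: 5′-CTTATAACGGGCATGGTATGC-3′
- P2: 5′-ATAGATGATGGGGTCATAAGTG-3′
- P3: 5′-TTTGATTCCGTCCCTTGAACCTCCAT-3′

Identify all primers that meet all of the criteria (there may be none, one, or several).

P1 and P3.

P1 (21 nt, A=5 T=6 G=6 C=4): GC 10/21 = 47.6% ✓; length 21 ✓ — passes.
P2 (22 nt, A=7 T=6 G=8 C=1): GC 9/22 = 40.9%, outside 41.0–62.8% ✗; length 22 ✓ — fails.
P3 (26 nt, A=4 T=10 G=3 C=9): GC 12/26 = 46.2% ✓; length 26 ✓ — passes.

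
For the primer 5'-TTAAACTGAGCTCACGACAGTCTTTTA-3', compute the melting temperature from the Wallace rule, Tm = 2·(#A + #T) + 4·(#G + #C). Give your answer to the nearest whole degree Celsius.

Base counts: A=8, T=9, G=4, C=6 (length 27).
Tm = 2·(8+9) + 4·(4+6) = 2·17 + 4·10 = 34 + 40 = 74°C.

74°C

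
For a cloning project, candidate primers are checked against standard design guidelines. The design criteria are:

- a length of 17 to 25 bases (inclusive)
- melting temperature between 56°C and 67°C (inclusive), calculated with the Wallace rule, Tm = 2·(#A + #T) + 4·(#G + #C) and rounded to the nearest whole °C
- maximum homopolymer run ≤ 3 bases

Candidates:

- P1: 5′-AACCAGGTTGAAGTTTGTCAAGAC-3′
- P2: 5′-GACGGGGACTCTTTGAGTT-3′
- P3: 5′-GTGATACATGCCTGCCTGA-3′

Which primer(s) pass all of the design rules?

P3 only.

P1 (24 nt, A=8 T=6 G=6 C=4): length 24 ✓; Tm = 2·14 + 4·10 = 68°C, outside 56–67°C ✗; longest run = 3 ✓ — fails.
P2 (19 nt, A=3 T=6 G=7 C=3): length 19 ✓; Tm = 2·9 + 4·10 = 58°C ✓; longest run = 4, exceeds 3 ✗ — fails.
P3 (19 nt, A=4 T=5 G=5 C=5): length 19 ✓; Tm = 2·9 + 4·10 = 58°C ✓; longest run = 2 ✓ — passes.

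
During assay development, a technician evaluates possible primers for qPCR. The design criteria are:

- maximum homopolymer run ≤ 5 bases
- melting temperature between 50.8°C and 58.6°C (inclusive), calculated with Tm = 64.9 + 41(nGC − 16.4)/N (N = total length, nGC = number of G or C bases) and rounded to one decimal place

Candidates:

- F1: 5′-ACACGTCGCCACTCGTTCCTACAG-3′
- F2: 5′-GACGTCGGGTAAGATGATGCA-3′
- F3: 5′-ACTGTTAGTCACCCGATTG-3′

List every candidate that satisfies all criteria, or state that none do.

F2 only.

F1 (24 nt, A=5 T=5 G=4 C=10): longest run = 2 ✓; Tm = 64.9 + 41·(14 − 16.4)/24 = 60.8°C, outside 50.8–58.6°C ✗ — fails.
F2 (21 nt, A=6 T=4 G=8 C=3): longest run = 3 ✓; Tm = 64.9 + 41·(11 − 16.4)/21 = 54.4°C ✓ — passes.
F3 (19 nt, A=4 T=6 G=4 C=5): longest run = 3 ✓; Tm = 64.9 + 41·(9 − 16.4)/19 = 48.9°C, outside 50.8–58.6°C ✗ — fails.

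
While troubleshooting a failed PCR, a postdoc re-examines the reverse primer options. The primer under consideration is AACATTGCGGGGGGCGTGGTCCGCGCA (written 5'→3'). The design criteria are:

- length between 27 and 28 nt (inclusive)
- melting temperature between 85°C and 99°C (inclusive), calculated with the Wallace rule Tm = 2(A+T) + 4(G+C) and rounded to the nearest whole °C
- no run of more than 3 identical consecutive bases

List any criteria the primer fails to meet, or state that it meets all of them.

Fails: homopolymer run.

Base counts: A=4, T=4, G=12, C=7 (length 27).
length: length 27 ✓
Tm: Tm = 2·8 + 4·19 = 92°C ✓
homopolymer run: longest run = 6, exceeds 3 ✗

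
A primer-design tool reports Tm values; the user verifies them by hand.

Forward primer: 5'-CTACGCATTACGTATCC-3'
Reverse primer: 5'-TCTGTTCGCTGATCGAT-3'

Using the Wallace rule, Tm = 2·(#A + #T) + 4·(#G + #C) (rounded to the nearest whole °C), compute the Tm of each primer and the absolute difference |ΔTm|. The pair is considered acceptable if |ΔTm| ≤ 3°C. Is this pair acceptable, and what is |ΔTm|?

Forward: A=4 T=5 G=2 C=6 → Tm = 2·9 + 4·8 = 50°C.
Reverse: A=2 T=7 G=4 C=4 → Tm = 2·9 + 4·8 = 50°C.
|ΔTm| = |50 − 50| = 0°C, ≤ 3°C.

|ΔTm| = 0°C; the pair is acceptable.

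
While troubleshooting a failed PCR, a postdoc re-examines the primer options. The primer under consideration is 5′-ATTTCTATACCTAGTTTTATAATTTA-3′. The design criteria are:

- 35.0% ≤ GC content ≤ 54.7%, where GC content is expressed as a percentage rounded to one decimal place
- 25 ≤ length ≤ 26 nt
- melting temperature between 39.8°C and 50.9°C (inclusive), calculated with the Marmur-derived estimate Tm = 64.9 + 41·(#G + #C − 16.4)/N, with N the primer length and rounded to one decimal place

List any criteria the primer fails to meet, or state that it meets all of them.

Base counts: A=8, T=14, G=1, C=3 (length 26).
GC content: GC 4/26 = 15.4%, outside 35.0–54.7% ✗
length: length 26 ✓
Tm: Tm = 64.9 + 41·(4 − 16.4)/26 = 45.3°C ✓

Fails: GC content.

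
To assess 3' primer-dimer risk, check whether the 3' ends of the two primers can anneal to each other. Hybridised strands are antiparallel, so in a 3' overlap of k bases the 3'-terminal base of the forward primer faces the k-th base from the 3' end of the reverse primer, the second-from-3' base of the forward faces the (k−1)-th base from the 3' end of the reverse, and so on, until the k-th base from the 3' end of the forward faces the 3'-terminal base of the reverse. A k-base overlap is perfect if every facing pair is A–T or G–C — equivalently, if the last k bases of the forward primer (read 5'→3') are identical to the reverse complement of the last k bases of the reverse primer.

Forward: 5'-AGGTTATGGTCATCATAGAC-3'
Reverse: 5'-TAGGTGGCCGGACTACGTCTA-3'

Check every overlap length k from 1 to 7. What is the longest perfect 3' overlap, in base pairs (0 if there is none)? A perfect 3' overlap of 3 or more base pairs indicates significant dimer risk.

Longest perfect overlap: 5 complementary base pairs; significant dimer risk (threshold 3).

Last 7 bases (5'→3') — forward …CATAGAC, reverse …ACGTCTA.
Reverse complement of the reverse primer's last 7 bases: TAGACGT; its first k bases are the reverse complement of the reverse primer's last k bases, so a perfect k-base overlap needs the forward primer's last k bases to equal them.
Comparing (forward last k vs required): k=1: C vs T ✗; k=2: AC vs TA ✗; k=3: GAC vs TAG ✗; k=4: AGAC vs TAGA ✗; k=5: TAGAC vs TAGAC ✓; k=6: ATAGAC vs TAGACG ✗; k=7: CATAGAC vs TAGACGT ✗.
Only k = 5 is perfect, so the longest perfect 3' overlap is 5.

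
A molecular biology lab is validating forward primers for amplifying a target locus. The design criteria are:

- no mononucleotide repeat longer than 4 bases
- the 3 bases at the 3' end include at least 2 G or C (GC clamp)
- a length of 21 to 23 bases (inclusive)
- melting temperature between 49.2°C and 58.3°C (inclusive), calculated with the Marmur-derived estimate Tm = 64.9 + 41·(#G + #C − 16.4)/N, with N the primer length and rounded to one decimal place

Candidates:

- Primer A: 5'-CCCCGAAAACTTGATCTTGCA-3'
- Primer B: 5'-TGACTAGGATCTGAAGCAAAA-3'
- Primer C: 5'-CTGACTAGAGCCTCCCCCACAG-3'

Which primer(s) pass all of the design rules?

Primer A only.

Primer A (21 nt, A=6 T=5 G=3 C=7): longest run = 4 ✓; 3' end GCA has 2 G/C ✓; length 21 ✓; Tm = 64.9 + 41·(10 − 16.4)/21 = 52.4°C ✓ — passes.
Primer B (21 nt, A=9 T=4 G=5 C=3): longest run = 4 ✓; 3' end AAA has 0 G/C, need ≥2 ✗; length 21 ✓; Tm = 64.9 + 41·(8 − 16.4)/21 = 48.5°C, outside 49.2–58.3°C ✗ — fails.
Primer C (22 nt, A=5 T=3 G=4 C=10): longest run = 5, exceeds 4 ✗; 3' end CAG has 2 G/C ✓; length 22 ✓; Tm = 64.9 + 41·(14 − 16.4)/22 = 60.4°C, outside 49.2–58.3°C ✗ — fails.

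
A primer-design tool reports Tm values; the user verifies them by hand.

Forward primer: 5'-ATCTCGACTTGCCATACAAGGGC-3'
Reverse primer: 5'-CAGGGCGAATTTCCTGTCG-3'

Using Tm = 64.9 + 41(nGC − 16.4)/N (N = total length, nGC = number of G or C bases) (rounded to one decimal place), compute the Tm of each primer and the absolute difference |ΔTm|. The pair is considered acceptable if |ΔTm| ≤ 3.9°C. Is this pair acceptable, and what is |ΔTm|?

Forward: G+C = 12, N = 23 → Tm = 64.9 + 41·(12 − 16.4)/23 = 57.1°C.
Reverse: G+C = 11, N = 19 → Tm = 64.9 + 41·(11 − 16.4)/19 = 53.2°C.
|ΔTm| = |57.1 − 53.2| = 3.9°C, ≤ 3.9°C.

|ΔTm| = 3.9°C; the pair is acceptable.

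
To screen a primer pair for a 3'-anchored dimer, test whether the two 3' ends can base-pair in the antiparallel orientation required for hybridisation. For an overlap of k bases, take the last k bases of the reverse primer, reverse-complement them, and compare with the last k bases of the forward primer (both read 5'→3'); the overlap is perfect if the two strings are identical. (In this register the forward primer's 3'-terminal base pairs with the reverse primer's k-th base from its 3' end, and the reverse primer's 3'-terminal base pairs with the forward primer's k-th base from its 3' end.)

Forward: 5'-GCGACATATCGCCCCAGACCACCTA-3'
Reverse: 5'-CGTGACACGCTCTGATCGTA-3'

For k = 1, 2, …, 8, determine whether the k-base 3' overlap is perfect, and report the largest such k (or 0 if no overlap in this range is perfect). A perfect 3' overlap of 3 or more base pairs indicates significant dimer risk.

Last 8 bases (5'→3') — forward …ACCACCTA, reverse …TGATCGTA.
Reverse complement of the reverse primer's last 8 bases: TACGATCA; its first k bases are the reverse complement of the reverse primer's last k bases, so a perfect k-base overlap needs the forward primer's last k bases to equal them.
Comparing (forward last k vs required): k=1: A vs T ✗; k=2: TA vs TA ✓; k=3: CTA vs TAC ✗; k=4: CCTA vs TACG ✗; k=5: ACCTA vs TACGA ✗; k=6: CACCTA vs TACGAT ✗; k=7: CCACCTA vs TACGATC ✗; k=8: ACCACCTA vs TACGATCA ✗.
Only k = 2 is perfect, so the longest perfect 3' overlap is 2.

Longest perfect overlap: 2 complementary base pairs; below the dimer-risk threshold (threshold 3).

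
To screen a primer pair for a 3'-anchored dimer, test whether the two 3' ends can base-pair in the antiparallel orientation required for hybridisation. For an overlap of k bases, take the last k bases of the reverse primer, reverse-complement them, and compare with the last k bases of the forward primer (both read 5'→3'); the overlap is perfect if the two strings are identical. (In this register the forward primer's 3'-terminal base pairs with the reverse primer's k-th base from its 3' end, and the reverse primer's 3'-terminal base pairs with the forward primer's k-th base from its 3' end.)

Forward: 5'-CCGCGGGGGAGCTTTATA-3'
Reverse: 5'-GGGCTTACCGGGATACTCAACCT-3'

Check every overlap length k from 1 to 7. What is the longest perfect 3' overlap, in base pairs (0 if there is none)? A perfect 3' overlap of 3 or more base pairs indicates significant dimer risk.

Last 7 bases (5'→3') — forward …CTTTATA, reverse …TCAACCT.
Reverse complement of the reverse primer's last 7 bases: AGGTTGA; its first k bases are the reverse complement of the reverse primer's last k bases, so a perfect k-base overlap needs the forward primer's last k bases to equal them.
Comparing (forward last k vs required): k=1: A vs A ✓; k=2: TA vs AG ✗; k=3: ATA vs AGG ✗; k=4: TATA vs AGGT ✗; k=5: TTATA vs AGGTT ✗; k=6: TTTATA vs AGGTTG ✗; k=7: CTTTATA vs AGGTTGA ✗.
Only k = 1 is perfect, so the longest perfect 3' overlap is 1.

Longest perfect overlap: 1 complementary base pair; below the dimer-risk threshold (threshold 3).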